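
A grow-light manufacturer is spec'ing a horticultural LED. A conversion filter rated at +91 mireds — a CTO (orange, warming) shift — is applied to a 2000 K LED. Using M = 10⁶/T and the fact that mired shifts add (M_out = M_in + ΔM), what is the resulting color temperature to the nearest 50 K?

M_in = 10⁶/2000 = 500.00 mireds.
M_out = 500.00 + (+91) = 591.00 mireds.
T_out = 10⁶/591.00 = 1692.0 K → 1700 K.

1700 K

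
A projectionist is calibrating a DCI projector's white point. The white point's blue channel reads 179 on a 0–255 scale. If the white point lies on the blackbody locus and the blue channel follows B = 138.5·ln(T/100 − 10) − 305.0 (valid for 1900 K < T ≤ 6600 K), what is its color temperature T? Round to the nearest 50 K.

4300 K

ln(t − 10) = (179 + 305.0) / 138.5 = 3.4946.
t − 10 = e^3.4946 = 32.937, so t = 42.937.
T = 100·t = 4294 K → 4300 K to the nearest 50 K.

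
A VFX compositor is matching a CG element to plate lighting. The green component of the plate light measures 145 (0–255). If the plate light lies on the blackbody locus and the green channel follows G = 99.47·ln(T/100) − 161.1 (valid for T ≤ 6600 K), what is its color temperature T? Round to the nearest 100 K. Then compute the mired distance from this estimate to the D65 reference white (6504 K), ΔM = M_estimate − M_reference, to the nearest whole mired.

+301 mireds

ln t = (145 + 161.1) / 99.47 = 3.0773.
t = e^3.0773 = 21.700.
T = 100·t = 2170 K → 2200 K to the nearest 100 K.
M_estimate = 10⁶/2200 = 454.55; M_reference = 10⁶/6504 = 153.75.
ΔM = 454.55 − 153.75 = 300.79 → +301 mireds.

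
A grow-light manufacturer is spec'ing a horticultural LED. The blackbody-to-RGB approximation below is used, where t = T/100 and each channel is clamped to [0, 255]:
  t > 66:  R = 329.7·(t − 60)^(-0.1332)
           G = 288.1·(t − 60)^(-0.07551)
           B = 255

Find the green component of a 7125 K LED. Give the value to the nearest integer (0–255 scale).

t = 7125/100 = 71.25; the t > 66 branch applies.
G = 288.1·(71.25 − 60)^(-0.07551) = 288.1·11.25^(-0.07551) = 288.1·0.83297 = 239.978.
Rounded: 240.

240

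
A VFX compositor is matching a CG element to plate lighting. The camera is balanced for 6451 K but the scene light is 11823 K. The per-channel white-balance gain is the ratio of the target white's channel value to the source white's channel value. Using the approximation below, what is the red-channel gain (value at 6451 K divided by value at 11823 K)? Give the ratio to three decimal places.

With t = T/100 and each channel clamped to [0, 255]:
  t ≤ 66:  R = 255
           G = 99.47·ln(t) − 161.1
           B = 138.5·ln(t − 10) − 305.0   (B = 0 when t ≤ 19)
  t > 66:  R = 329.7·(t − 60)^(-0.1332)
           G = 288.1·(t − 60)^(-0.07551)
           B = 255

At 11823 K (t = 118.23):
  R = 329.7·(118.23 − 60)^(-0.1332) = 329.7·58.23^(-0.1332) = 329.7·0.58195 = 191.867.
At 6451 K (t = 64.51):
  R = 255 by definition for t ≤ 66.
Gain = 255.000 / 191.867 = 1.3290 → 1.329.

1.329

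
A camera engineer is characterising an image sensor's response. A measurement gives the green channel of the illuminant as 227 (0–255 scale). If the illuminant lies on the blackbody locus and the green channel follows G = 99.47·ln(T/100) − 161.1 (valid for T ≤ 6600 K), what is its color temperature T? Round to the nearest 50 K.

ln t = (227 + 161.1) / 99.47 = 3.9017.
t = e^3.9017 = 49.485.
T = 100·t = 4949 K → 4950 K to the nearest 50 K.

4950 K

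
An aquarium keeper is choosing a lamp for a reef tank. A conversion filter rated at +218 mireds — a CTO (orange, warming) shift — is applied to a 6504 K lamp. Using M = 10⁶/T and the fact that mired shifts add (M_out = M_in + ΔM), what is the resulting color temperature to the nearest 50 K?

M_in = 10⁶/6504 = 153.75 mireds.
M_out = 153.75 + (+218) = 371.75 mireds.
T_out = 10⁶/371.75 = 2690.0 K → 2700 K.

2700 K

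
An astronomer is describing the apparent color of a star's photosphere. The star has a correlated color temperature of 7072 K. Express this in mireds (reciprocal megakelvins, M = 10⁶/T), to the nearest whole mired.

141 mireds

M = 10⁶ / 7072 = 141.403 → 141 mireds.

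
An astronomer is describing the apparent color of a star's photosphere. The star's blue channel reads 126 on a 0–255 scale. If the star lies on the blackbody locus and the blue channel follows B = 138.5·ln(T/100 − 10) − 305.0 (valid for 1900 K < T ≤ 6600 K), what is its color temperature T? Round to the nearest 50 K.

ln(t − 10) = (126 + 305.0) / 138.5 = 3.1119.
t − 10 = e^3.1119 = 22.464, so t = 32.464.
T = 100·t = 3246 K → 3250 K to the nearest 50 K.

3250 K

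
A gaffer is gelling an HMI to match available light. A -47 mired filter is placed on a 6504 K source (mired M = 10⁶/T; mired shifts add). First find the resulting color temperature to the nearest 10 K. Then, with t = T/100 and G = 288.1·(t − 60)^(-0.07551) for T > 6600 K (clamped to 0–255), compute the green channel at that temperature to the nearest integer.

M_in = 10⁶/6504 = 153.75; M_out = 153.75 + (-47) = 106.75.
T_out = 10⁶/106.75 = 9367.5 K → 9370 K; t = 93.7.
G = 288.1·(93.7 − 60)^(-0.07551) = 288.1·33.7^(-0.07551) = 288.1·0.76674 = 220.898.
Rounded: 221.

221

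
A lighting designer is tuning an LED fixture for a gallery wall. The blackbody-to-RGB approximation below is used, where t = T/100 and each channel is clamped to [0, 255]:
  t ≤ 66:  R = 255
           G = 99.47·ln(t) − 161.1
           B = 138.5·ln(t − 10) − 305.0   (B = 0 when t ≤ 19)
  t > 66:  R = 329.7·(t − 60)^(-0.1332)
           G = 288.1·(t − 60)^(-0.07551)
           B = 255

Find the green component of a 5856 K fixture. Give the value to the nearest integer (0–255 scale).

t = 5856/100 = 58.56; the t ≤ 66 branch applies.
G = 99.47·ln 58.56 − 161.1 = 99.47·4.0701 − 161.1 = 243.748.
Rounded: 244.

244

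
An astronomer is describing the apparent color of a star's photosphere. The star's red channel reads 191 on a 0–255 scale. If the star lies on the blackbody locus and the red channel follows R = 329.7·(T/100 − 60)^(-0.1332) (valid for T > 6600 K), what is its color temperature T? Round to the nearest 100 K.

12000 K

(t − 60)^(-0.1332) = 191/329.7 = 0.57931.
t − 60 = 0.57931^(1/-0.1332) = 0.57931^(-7.508) = 60.245, so t = 120.245.
T = 100·t = 12025 K → 12000 K to the nearest 100 K.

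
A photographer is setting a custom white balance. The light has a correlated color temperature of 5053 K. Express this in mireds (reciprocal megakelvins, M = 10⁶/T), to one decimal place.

M = 10⁶ / 5053 = 197.902 → 197.9 mireds.

197.9 mireds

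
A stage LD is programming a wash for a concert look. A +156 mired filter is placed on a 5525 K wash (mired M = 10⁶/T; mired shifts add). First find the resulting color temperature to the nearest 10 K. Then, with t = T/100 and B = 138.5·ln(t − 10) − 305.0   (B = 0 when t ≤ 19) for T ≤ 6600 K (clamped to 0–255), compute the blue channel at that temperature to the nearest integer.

M_in = 10⁶/5525 = 181.00; M_out = 181.00 + (+156) = 337.00.
T_out = 10⁶/337.00 = 2967.4 K → 2970 K; t = 29.7.
B = 138.5·ln(29.7 − 10) − 305.0 = 138.5·ln 19.7 − 305.0 = 138.5·2.9806 − 305.0 = 107.816.
Rounded: 108.

108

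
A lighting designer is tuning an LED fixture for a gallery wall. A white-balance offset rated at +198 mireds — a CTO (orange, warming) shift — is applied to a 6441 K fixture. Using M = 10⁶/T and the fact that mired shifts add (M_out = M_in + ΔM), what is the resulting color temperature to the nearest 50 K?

2850 K

M_in = 10⁶/6441 = 155.26 mireds.
M_out = 155.26 + (+198) = 353.26 mireds.
T_out = 10⁶/353.26 = 2830.8 K → 2850 K.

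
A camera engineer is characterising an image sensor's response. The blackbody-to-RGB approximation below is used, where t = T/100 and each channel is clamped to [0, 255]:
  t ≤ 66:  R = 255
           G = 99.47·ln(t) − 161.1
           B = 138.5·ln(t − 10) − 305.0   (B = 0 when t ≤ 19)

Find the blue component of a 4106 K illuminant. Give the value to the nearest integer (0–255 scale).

171

t = 4106/100 = 41.06; the t ≤ 66 branch applies.
B = 138.5·ln(41.06 − 10) − 305.0 = 138.5·ln 31.06 − 305.0 = 138.5·3.4359 − 305.0 = 170.875.
Rounded: 171.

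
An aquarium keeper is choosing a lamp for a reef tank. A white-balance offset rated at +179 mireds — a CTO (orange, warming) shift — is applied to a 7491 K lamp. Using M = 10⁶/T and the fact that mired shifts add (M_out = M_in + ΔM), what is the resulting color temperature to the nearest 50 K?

M_in = 10⁶/7491 = 133.49 mireds.
M_out = 133.49 + (+179) = 312.49 mireds.
T_out = 10⁶/312.49 = 3200.1 K → 3200 K.

3200 K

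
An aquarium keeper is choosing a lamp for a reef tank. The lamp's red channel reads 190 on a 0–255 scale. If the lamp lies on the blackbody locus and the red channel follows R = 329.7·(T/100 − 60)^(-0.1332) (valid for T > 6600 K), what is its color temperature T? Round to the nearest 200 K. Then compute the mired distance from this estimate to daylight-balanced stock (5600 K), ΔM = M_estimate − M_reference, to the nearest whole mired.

-97 mireds

(t − 60)^(-0.1332) = 190/329.7 = 0.57628.
t − 60 = 0.57628^(1/-0.1332) = 0.57628^(-7.508) = 62.667, so t = 122.667.
T = 100·t = 12267 K → 12200 K to the nearest 200 K.
M_estimate = 10⁶/12200 = 81.97; M_reference = 10⁶/5600 = 178.57.
ΔM = 81.97 − 178.57 = -96.60 → -97 mireds.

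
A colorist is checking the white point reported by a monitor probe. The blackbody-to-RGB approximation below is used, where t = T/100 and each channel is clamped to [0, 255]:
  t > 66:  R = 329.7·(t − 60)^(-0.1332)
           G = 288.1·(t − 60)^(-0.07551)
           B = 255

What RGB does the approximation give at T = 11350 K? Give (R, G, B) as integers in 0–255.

(194, 213, 255)

t = 11350/100 = 113.5; the t > 66 branch applies.
R = 329.7·(113.5 − 60)^(-0.1332) = 329.7·53.5^(-0.1332) = 329.7·0.58855 = 194.045.
G = 288.1·(113.5 − 60)^(-0.07551) = 288.1·53.5^(-0.07551) = 288.1·0.74044 = 213.322.
B = 255 by definition for t > 66.
Rounded: (194, 213, 255).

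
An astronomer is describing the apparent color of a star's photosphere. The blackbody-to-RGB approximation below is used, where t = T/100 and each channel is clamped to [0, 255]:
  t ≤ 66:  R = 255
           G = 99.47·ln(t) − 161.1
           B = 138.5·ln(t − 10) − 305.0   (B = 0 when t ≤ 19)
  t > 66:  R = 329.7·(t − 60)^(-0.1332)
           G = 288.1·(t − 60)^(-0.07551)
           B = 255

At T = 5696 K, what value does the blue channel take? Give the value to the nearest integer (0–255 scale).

t = 5696/100 = 56.96; the t ≤ 66 branch applies.
B = 138.5·ln(56.96 − 10) − 305.0 = 138.5·ln 46.96 − 305.0 = 138.5·3.8493 − 305.0 = 228.128.
Rounded: 228.

228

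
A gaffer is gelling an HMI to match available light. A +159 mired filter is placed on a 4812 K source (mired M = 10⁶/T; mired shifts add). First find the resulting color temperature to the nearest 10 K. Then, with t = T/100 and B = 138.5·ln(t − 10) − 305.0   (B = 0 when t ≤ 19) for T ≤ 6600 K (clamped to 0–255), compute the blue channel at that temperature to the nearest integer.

90

M_in = 10⁶/4812 = 207.81; M_out = 207.81 + (+159) = 366.81.
T_out = 10⁶/366.81 = 2726.2 K → 2730 K; t = 27.3.
B = 138.5·ln(27.3 − 10) − 305.0 = 138.5·ln 17.3 − 305.0 = 138.5·2.8507 − 305.0 = 89.823.
Rounded: 90.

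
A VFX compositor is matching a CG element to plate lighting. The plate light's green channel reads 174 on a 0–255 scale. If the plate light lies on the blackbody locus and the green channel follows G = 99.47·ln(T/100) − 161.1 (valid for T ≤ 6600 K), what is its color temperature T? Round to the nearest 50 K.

2900 K

ln t = (174 + 161.1) / 99.47 = 3.3689.
t = e^3.3689 = 29.045.
T = 100·t = 2905 K → 2900 K to the nearest 50 K.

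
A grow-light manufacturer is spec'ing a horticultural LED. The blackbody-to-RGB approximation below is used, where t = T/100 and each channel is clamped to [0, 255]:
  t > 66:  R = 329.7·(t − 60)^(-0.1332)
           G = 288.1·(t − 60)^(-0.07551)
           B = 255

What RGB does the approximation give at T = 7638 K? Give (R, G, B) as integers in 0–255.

t = 7638/100 = 76.38; the t > 66 branch applies.
R = 329.7·(76.38 − 60)^(-0.1332) = 329.7·16.38^(-0.1332) = 329.7·0.68905 = 227.181.
G = 288.1·(76.38 − 60)^(-0.07551) = 288.1·16.38^(-0.07551) = 288.1·0.80967 = 233.265.
B = 255 by definition for t > 66.
Rounded: (227, 233, 255).

(227, 233, 255)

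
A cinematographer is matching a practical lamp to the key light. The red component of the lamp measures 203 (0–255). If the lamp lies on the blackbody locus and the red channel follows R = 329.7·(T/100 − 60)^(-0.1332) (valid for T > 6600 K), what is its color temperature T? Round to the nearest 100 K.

(t − 60)^(-0.1332) = 203/329.7 = 0.61571.
t − 60 = 0.61571^(1/-0.1332) = 0.61571^(-7.508) = 38.129, so t = 98.129.
T = 100·t = 9813 K → 9800 K to the nearest 100 K.

9800 K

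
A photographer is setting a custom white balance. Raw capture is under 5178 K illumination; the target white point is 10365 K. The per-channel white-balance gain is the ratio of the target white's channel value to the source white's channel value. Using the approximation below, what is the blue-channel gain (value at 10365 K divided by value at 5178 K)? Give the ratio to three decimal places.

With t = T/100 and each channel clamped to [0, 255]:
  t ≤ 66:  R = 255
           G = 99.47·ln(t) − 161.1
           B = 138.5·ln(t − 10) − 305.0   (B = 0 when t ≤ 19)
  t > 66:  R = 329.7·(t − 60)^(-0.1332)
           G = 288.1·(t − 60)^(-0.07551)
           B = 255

1.203

At 5178 K (t = 51.78):
  B = 138.5·ln(51.78 − 10) − 305.0 = 138.5·ln 41.78 − 305.0 = 138.5·3.7324 − 305.0 = 211.940.
At 10365 K (t = 103.65):
  B = 255 by definition for t > 66.
Gain = 255.000 / 211.940 = 1.2032 → 1.203.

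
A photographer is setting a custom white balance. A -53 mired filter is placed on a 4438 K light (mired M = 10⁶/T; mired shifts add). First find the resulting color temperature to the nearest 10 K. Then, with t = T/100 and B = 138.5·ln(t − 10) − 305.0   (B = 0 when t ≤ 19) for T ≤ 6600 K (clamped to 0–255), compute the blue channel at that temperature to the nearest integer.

M_in = 10⁶/4438 = 225.33; M_out = 225.33 + (-53) = 172.33.
T_out = 10⁶/172.33 = 5802.9 K → 5800 K; t = 58.
B = 138.5·ln(58 − 10) − 305.0 = 138.5·ln 48 − 305.0 = 138.5·3.8712 − 305.0 = 231.161.
Rounded: 231.

231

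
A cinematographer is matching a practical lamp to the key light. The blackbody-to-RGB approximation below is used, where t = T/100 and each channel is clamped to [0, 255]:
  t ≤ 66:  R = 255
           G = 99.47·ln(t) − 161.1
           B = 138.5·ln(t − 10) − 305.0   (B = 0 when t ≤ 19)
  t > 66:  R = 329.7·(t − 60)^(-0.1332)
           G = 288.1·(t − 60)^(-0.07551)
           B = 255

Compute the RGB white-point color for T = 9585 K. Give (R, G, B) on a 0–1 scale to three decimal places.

(0.803, 0.862, 1.000)

t = 9585/100 = 95.85; the t > 66 branch applies.
R = 329.7·(95.85 − 60)^(-0.1332) = 329.7·35.85^(-0.1332) = 329.7·0.62079 = 204.673.
G = 288.1·(95.85 − 60)^(-0.07551) = 288.1·35.85^(-0.07551) = 288.1·0.76317 = 219.869.
B = 255 by definition for t > 66.
Dividing each by 255: (0.8026, 0.8622, 1.0000) → (0.803, 0.862, 1.000).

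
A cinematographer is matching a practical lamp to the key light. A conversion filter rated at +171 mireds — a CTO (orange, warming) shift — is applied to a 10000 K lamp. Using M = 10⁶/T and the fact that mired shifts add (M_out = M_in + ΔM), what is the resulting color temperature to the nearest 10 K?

M_in = 10⁶/10000 = 100.00 mireds.
M_out = 100.00 + (+171) = 271.00 mireds.
T_out = 10⁶/271.00 = 3690.0 K → 3690 K.

3690 K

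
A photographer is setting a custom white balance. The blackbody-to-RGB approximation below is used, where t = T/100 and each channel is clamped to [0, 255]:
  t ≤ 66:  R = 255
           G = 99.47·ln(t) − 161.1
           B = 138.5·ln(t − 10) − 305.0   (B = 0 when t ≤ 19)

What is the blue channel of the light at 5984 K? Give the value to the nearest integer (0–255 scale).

236

t = 5984/100 = 59.84; the t ≤ 66 branch applies.
B = 138.5·ln(59.84 − 10) − 305.0 = 138.5·ln 49.84 − 305.0 = 138.5·3.9088 − 305.0 = 236.371.
Rounded: 236.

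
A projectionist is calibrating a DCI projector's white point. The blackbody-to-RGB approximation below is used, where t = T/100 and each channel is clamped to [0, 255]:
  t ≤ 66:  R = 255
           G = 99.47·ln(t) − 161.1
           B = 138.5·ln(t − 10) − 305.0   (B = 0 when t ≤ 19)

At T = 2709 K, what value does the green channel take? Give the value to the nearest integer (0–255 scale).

167

t = 2709/100 = 27.09; the t ≤ 66 branch applies.
G = 99.47·ln 27.09 − 161.1 = 99.47·3.2992 − 161.1 = 167.068.
Rounded: 167.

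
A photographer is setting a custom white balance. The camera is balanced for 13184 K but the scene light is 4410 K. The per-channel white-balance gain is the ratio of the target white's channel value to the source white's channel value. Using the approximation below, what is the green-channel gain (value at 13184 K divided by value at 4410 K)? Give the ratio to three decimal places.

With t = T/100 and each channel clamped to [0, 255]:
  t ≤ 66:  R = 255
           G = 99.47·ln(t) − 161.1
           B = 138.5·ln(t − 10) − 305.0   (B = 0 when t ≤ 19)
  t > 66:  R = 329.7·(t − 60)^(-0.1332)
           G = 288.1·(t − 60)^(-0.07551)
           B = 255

At 4410 K (t = 44.1):
  G = 99.47·ln 44.1 − 161.1 = 99.47·3.7865 − 161.1 = 215.539.
At 13184 K (t = 131.84):
  G = 288.1·(131.84 − 60)^(-0.07551) = 288.1·71.84^(-0.07551) = 288.1·0.72415 = 208.626.
Gain = 208.626 / 215.539 = 0.9679 → 0.968.

0.968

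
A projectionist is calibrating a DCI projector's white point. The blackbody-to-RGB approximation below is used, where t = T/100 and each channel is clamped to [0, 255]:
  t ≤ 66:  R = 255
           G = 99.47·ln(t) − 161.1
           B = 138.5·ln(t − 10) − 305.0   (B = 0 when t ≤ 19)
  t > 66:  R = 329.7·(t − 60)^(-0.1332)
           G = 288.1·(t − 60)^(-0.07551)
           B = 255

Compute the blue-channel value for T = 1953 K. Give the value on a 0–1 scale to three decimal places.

0.028

t = 1953/100 = 19.53; the t ≤ 66 branch applies.
B = 138.5·ln(19.53 − 10) − 305.0 = 138.5·ln 9.53 − 305.0 = 138.5·2.2544 − 305.0 = 7.241.
On a 0–1 scale: 7.241/255 = 0.0284 → 0.028.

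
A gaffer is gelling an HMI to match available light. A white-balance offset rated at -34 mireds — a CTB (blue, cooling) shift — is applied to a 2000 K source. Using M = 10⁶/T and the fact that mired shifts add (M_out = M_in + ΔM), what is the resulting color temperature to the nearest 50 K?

M_in = 10⁶/2000 = 500.00 mireds.
M_out = 500.00 + (-34) = 466.00 mireds.
T_out = 10⁶/466.00 = 2145.9 K → 2150 K.

2150 K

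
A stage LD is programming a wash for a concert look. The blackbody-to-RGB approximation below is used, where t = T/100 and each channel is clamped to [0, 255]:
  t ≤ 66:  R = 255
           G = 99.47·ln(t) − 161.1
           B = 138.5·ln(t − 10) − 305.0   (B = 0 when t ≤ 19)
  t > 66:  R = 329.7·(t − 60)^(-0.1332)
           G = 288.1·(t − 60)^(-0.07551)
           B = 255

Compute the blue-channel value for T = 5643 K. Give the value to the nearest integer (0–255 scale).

227

t = 5643/100 = 56.43; the t ≤ 66 branch applies.
B = 138.5·ln(56.43 − 10) − 305.0 = 138.5·ln 46.43 − 305.0 = 138.5·3.8379 − 305.0 = 226.555.
Rounded: 227.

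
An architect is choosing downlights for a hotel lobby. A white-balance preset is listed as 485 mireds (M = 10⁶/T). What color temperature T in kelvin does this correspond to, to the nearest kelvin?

2062 K

T = 10⁶ / 485 = 2061.86 K → 2062 K.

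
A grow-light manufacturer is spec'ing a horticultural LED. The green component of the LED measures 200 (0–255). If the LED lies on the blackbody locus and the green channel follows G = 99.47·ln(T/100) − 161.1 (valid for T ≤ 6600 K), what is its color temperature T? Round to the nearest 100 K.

3800 K

ln t = (200 + 161.1) / 99.47 = 3.6302.
t = e^3.6302 = 37.722.
T = 100·t = 3772 K → 3800 K to the nearest 100 K.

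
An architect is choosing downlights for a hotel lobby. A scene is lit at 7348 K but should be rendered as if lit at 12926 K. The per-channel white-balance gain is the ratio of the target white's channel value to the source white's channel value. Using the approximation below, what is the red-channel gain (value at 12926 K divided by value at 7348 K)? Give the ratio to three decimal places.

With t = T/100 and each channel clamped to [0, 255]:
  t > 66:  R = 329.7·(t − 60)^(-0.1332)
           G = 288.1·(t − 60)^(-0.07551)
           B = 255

0.804

At 7348 K (t = 73.48):
  R = 329.7·(73.48 − 60)^(-0.1332) = 329.7·13.48^(-0.1332) = 329.7·0.70717 = 233.155.
At 12926 K (t = 129.26):
  R = 329.7·(129.26 − 60)^(-0.1332) = 329.7·69.26^(-0.1332) = 329.7·0.56865 = 187.485.
Gain = 187.485 / 233.155 = 0.8041 → 0.804.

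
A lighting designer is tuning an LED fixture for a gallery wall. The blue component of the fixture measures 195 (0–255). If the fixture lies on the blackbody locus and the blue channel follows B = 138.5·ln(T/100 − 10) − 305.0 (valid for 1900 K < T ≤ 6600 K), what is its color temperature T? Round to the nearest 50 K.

4700 K

ln(t − 10) = (195 + 305.0) / 138.5 = 3.6101.
t − 10 = e^3.6101 = 36.970, so t = 46.970.
T = 100·t = 4697 K → 4700 K to the nearest 50 K.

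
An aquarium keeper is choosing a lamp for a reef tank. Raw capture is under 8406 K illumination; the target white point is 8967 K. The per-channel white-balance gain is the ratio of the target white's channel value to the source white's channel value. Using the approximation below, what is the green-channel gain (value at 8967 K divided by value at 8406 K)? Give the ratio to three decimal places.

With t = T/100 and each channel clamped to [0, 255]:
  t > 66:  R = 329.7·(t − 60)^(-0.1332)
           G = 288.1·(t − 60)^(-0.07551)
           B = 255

At 8406 K (t = 84.06):
  G = 288.1·(84.06 − 60)^(-0.07551) = 288.1·24.06^(-0.07551) = 288.1·0.78650 = 226.590.
At 8967 K (t = 89.67):
  G = 288.1·(89.67 − 60)^(-0.07551) = 288.1·29.67^(-0.07551) = 288.1·0.77415 = 223.033.
Gain = 223.033 / 226.590 = 0.9843 → 0.984.

0.984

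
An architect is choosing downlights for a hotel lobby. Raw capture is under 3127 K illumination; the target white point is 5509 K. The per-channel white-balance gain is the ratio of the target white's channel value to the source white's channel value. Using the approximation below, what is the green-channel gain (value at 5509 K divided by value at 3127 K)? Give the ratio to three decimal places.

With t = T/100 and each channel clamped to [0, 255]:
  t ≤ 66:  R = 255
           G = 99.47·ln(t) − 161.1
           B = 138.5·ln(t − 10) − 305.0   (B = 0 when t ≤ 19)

1.311

At 3127 K (t = 31.27):
  G = 99.47·ln 31.27 − 161.1 = 99.47·3.4427 − 161.1 = 181.341.
At 5509 K (t = 55.09):
  G = 99.47·ln 55.09 − 161.1 = 99.47·4.0090 − 161.1 = 237.672.
Gain = 237.672 / 181.341 = 1.3106 → 1.311.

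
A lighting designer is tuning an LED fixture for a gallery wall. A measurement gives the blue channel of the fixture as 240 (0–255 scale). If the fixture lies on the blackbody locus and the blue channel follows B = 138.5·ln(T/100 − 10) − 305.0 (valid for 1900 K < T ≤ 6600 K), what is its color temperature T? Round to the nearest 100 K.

ln(t − 10) = (240 + 305.0) / 138.5 = 3.9350.
t − 10 = e^3.9350 = 51.163, so t = 61.163.
T = 100·t = 6116 K → 6100 K to the nearest 100 K.

6100 K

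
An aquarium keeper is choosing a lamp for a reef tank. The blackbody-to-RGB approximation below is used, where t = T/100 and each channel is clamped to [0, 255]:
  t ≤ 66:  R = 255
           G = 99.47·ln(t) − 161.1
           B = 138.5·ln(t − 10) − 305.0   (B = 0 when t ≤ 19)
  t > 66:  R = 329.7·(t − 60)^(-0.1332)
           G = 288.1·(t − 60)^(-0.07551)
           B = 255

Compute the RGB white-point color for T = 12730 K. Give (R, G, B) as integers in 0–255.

t = 12730/100 = 127.3; the t > 66 branch applies.
R = 329.7·(127.3 − 60)^(-0.1332) = 329.7·67.3^(-0.1332) = 329.7·0.57083 = 188.203.
G = 288.1·(127.3 − 60)^(-0.07551) = 288.1·67.3^(-0.07551) = 288.1·0.72772 = 209.657.
B = 255 by definition for t > 66.
Rounded: (188, 210, 255).

(188, 210, 255)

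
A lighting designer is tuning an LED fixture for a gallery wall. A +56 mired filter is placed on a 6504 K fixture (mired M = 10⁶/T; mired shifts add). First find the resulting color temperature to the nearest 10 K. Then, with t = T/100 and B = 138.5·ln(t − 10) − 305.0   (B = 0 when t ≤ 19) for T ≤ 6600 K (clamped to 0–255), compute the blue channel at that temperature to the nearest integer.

198

M_in = 10⁶/6504 = 153.75; M_out = 153.75 + (+56) = 209.75.
T_out = 10⁶/209.75 = 4767.5 K → 4770 K; t = 47.7.
B = 138.5·ln(47.7 − 10) − 305.0 = 138.5·ln 37.7 − 305.0 = 138.5·3.6297 − 305.0 = 197.708.
Rounded: 198.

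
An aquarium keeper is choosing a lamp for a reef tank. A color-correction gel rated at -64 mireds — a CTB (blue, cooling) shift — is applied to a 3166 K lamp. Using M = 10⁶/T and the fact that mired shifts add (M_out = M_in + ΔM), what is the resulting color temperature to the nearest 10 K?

3970 K

M_in = 10⁶/3166 = 315.86 mireds.
M_out = 315.86 + (-64) = 251.86 mireds.
T_out = 10⁶/251.86 = 3970.5 K → 3970 K.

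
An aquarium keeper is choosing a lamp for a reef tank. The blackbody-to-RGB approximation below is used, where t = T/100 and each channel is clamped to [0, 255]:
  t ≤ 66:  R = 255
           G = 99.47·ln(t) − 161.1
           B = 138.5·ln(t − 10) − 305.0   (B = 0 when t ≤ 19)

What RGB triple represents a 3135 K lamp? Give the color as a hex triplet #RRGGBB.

t = 3135/100 = 31.35; the t ≤ 66 branch applies.
R = 255 by definition for t ≤ 66.
G = 99.47·ln 31.35 − 161.1 = 99.47·3.4452 − 161.1 = 181.595.
B = 138.5·ln(31.35 − 10) − 305.0 = 138.5·ln 21.35 − 305.0 = 138.5·3.0611 − 305.0 = 118.956.
Rounded: (255, 182, 119).
In hex: #FFB677.

#FFB677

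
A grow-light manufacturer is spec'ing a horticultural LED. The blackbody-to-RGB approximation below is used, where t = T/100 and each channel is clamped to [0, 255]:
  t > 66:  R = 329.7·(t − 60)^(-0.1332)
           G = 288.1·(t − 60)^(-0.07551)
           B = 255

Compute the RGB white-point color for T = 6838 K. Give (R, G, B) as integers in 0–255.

t = 6838/100 = 68.38; the t > 66 branch applies.
R = 329.7·(68.38 − 60)^(-0.1332) = 329.7·8.38^(-0.1332) = 329.7·0.75340 = 248.395.
G = 288.1·(68.38 − 60)^(-0.07551) = 288.1·8.38^(-0.07551) = 288.1·0.85170 = 245.374.
B = 255 by definition for t > 66.
Rounded: (248, 245, 255).

(248, 245, 255)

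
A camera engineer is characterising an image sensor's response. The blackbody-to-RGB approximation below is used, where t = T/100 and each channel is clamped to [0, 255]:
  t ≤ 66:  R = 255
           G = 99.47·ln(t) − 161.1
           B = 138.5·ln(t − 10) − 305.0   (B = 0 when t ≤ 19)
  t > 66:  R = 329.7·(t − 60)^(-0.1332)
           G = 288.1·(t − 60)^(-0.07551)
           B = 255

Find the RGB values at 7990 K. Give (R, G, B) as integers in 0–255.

(221, 230, 255)

t = 7990/100 = 79.9; the t > 66 branch applies.
R = 329.7·(79.9 − 60)^(-0.1332) = 329.7·19.9^(-0.1332) = 329.7·0.67142 = 221.366.
G = 288.1·(79.9 − 60)^(-0.07551) = 288.1·19.9^(-0.07551) = 288.1·0.79785 = 229.862.
B = 255 by definition for t > 66.
Rounded: (221, 230, 255).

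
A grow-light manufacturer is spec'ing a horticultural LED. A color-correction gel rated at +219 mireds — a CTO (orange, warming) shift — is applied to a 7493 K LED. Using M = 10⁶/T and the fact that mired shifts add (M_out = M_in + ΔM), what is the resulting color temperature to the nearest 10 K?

M_in = 10⁶/7493 = 133.46 mireds.
M_out = 133.46 + (+219) = 352.46 mireds.
T_out = 10⁶/352.46 = 2837.2 K → 2840 K.

2840 K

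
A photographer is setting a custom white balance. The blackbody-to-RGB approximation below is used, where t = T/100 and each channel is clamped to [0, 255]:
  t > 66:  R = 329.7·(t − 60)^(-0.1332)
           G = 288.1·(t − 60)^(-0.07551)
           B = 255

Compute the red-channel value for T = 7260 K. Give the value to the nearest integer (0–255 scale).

235

t = 7260/100 = 72.6; the t > 66 branch applies.
R = 329.7·(72.6 − 60)^(-0.1332) = 329.7·12.6^(-0.1332) = 329.7·0.71356 = 235.261.
Rounded: 235.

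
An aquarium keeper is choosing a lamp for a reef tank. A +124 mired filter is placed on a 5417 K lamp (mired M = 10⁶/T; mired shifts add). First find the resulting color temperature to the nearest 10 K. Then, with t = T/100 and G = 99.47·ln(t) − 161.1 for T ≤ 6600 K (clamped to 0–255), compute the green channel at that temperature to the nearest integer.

M_in = 10⁶/5417 = 184.60; M_out = 184.60 + (+124) = 308.60.
T_out = 10⁶/308.60 = 3240.4 K → 3240 K; t = 32.4.
G = 99.47·ln 32.4 − 161.1 = 99.47·3.4782 − 161.1 = 184.872.
Rounded: 185.

185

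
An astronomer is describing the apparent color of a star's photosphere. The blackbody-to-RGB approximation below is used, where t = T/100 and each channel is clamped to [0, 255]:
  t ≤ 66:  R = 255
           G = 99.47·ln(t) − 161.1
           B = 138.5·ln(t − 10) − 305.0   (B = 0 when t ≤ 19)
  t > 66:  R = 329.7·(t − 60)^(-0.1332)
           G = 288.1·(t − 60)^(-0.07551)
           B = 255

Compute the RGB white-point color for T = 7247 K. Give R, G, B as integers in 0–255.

R=236, G=238, B=255

t = 7247/100 = 72.47; the t > 66 branch applies.
R = 329.7·(72.47 − 60)^(-0.1332) = 329.7·12.47^(-0.1332) = 329.7·0.71455 = 235.586.
G = 288.1·(72.47 − 60)^(-0.07551) = 288.1·12.47^(-0.07551) = 288.1·0.82652 = 238.119.
B = 255 by definition for t > 66.
Rounded: (236, 238, 255).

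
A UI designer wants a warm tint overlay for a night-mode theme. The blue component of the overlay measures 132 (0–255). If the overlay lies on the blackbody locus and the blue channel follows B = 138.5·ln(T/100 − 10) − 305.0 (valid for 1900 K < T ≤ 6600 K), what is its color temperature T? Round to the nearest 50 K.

3350 K

ln(t − 10) = (132 + 305.0) / 138.5 = 3.1552.
t − 10 = e^3.1552 = 23.459, so t = 33.459.
T = 100·t = 3346 K → 3350 K to the nearest 50 K.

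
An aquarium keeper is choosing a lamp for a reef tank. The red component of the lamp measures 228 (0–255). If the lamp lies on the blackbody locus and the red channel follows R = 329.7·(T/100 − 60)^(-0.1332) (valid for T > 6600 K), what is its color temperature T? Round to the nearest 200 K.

7600 K

(t − 60)^(-0.1332) = 228/329.7 = 0.69154.
t − 60 = 0.69154^(1/-0.1332) = 0.69154^(-7.508) = 15.943, so t = 75.943.
T = 100·t = 7594 K → 7600 K to the nearest 200 K.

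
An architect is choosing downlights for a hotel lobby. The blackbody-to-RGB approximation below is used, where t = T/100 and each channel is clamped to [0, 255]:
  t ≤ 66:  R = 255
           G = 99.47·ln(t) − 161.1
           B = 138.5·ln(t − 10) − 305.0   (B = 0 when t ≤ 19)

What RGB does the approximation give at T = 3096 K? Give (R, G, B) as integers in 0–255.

(255, 180, 116)

t = 3096/100 = 30.96; the t ≤ 66 branch applies.
R = 255 by definition for t ≤ 66.
G = 99.47·ln 30.96 − 161.1 = 99.47·3.4327 − 161.1 = 180.350.
B = 138.5·ln(30.96 − 10) − 305.0 = 138.5·ln 20.96 − 305.0 = 138.5·3.0426 − 305.0 = 116.402.
Rounded: (255, 180, 116).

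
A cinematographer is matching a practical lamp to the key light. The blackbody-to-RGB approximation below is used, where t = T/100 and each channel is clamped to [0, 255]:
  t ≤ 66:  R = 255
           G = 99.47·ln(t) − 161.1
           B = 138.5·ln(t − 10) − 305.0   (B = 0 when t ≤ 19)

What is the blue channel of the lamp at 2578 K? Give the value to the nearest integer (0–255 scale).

77

t = 2578/100 = 25.78; the t ≤ 66 branch applies.
B = 138.5·ln(25.78 − 10) − 305.0 = 138.5·ln 15.78 − 305.0 = 138.5·2.7587 − 305.0 = 77.086.
Rounded: 77.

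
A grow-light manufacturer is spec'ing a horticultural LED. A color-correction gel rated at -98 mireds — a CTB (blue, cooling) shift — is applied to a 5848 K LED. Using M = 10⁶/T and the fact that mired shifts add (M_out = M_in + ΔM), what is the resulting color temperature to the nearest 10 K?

13700 K

M_in = 10⁶/5848 = 171.00 mireds.
M_out = 171.00 + (-98) = 73.00 mireds.
T_out = 10⁶/73.00 = 13698.9 K → 13700 K.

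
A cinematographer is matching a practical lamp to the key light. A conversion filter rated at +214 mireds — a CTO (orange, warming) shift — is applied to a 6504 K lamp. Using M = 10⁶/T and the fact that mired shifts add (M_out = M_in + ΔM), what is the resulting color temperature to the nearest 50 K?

2700 K

M_in = 10⁶/6504 = 153.75 mireds.
M_out = 153.75 + (+214) = 367.75 mireds.
T_out = 10⁶/367.75 = 2719.2 K → 2700 K.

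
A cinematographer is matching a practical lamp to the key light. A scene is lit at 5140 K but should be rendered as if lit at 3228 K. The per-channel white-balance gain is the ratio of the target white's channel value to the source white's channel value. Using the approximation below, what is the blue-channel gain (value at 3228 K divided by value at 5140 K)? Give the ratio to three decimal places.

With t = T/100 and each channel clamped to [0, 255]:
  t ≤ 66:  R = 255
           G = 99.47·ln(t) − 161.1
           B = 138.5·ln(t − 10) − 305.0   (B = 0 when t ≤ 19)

At 5140 K (t = 51.4):
  B = 138.5·ln(51.4 − 10) − 305.0 = 138.5·ln 41.4 − 305.0 = 138.5·3.7233 − 305.0 = 210.674.
At 3228 K (t = 32.28):
  B = 138.5·ln(32.28 − 10) − 305.0 = 138.5·ln 22.28 − 305.0 = 138.5·3.1037 − 305.0 = 124.861.
Gain = 124.861 / 210.674 = 0.5927 → 0.593.

0.593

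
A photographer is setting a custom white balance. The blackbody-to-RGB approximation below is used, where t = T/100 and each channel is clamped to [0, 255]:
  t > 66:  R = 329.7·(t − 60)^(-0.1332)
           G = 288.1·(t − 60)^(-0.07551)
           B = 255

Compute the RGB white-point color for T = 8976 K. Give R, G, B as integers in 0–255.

R=210, G=223, B=255

t = 8976/100 = 89.76; the t > 66 branch applies.
R = 329.7·(89.76 − 60)^(-0.1332) = 329.7·29.76^(-0.1332) = 329.7·0.63637 = 209.812.
G = 288.1·(89.76 − 60)^(-0.07551) = 288.1·29.76^(-0.07551) = 288.1·0.77397 = 222.982.
B = 255 by definition for t > 66.
Rounded: (210, 223, 255).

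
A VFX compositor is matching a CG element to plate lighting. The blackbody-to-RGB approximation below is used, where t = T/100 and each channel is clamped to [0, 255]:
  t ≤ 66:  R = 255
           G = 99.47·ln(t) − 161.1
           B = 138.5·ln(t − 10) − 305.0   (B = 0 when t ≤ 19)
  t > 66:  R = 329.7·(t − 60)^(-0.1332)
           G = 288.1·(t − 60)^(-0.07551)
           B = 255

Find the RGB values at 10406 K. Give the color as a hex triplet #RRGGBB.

t = 10406/100 = 104.06; the t > 66 branch applies.
R = 329.7·(104.06 − 60)^(-0.1332) = 329.7·44.06^(-0.1332) = 329.7·0.60397 = 199.128.
G = 288.1·(104.06 − 60)^(-0.07551) = 288.1·44.06^(-0.07551) = 288.1·0.75138 = 216.472.
B = 255 by definition for t > 66.
Rounded: (199, 216, 255).
In hex: #C7D8FF.

#C7D8FF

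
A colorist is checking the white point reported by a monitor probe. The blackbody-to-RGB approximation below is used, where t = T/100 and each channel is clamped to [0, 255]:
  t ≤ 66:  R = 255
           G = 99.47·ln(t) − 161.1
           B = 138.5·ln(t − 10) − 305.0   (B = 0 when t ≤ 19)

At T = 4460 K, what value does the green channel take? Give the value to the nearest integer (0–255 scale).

217

t = 4460/100 = 44.6; the t ≤ 66 branch applies.
G = 99.47·ln 44.6 − 161.1 = 99.47·3.7977 − 161.1 = 216.661.
Rounded: 217.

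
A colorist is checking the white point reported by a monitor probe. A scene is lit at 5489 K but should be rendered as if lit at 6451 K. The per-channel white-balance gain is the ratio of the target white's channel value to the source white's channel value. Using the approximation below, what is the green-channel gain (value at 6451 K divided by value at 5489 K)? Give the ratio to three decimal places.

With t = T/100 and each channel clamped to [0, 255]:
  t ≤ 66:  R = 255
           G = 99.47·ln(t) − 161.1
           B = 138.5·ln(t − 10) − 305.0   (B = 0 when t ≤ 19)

1.068

At 5489 K (t = 54.89):
  G = 99.47·ln 54.89 − 161.1 = 99.47·4.0053 − 161.1 = 237.310.
At 6451 K (t = 64.51):
  G = 99.47·ln 64.51 − 161.1 = 99.47·4.1668 − 161.1 = 253.374.
Gain = 253.374 / 237.310 = 1.0677 → 1.068.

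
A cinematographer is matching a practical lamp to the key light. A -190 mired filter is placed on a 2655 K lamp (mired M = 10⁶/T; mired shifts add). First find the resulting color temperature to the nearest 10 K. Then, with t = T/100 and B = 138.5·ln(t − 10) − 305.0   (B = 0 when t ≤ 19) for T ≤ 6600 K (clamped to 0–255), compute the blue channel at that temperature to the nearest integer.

M_in = 10⁶/2655 = 376.65; M_out = 376.65 + (-190) = 186.65.
T_out = 10⁶/186.65 = 5357.7 K → 5360 K; t = 53.6.
B = 138.5·ln(53.6 − 10) − 305.0 = 138.5·ln 43.6 − 305.0 = 138.5·3.7751 − 305.0 = 217.845.
Rounded: 218.

218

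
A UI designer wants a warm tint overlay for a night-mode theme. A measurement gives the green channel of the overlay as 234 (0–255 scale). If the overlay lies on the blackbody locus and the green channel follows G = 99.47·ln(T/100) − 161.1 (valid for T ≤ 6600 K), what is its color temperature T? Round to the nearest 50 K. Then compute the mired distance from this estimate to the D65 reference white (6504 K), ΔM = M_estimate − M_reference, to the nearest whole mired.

+35 mireds

ln t = (234 + 161.1) / 99.47 = 3.9721.
t = e^3.9721 = 53.093.
T = 100·t = 5309 K → 5300 K to the nearest 50 K.
M_estimate = 10⁶/5300 = 188.68; M_reference = 10⁶/6504 = 153.75.
ΔM = 188.68 − 153.75 = 34.93 → +35 mireds.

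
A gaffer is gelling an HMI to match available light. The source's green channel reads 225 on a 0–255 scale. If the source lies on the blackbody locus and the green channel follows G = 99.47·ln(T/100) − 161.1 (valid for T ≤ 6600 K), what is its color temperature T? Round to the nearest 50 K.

4850 K

ln t = (225 + 161.1) / 99.47 = 3.8816.
t = e^3.8816 = 48.500.
T = 100·t = 4850 K → 4850 K to the nearest 50 K.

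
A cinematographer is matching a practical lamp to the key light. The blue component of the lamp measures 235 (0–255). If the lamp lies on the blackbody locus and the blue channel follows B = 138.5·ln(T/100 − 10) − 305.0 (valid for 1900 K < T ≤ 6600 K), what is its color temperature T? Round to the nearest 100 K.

5900 K

ln(t − 10) = (235 + 305.0) / 138.5 = 3.8989.
t − 10 = e^3.8989 = 49.349, so t = 59.349.
T = 100·t = 5935 K → 5900 K to the nearest 100 K.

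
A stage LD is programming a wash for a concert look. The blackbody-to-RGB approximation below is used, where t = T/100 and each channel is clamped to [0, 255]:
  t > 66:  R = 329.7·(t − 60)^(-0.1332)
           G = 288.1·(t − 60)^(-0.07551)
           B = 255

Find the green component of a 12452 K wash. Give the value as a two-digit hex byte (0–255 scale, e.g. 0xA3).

t = 12452/100 = 124.52; the t > 66 branch applies.
G = 288.1·(124.52 − 60)^(-0.07551) = 288.1·64.52^(-0.07551) = 288.1·0.73005 = 210.326.
Rounded: 210; in hex, 0xD2.

0xD2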